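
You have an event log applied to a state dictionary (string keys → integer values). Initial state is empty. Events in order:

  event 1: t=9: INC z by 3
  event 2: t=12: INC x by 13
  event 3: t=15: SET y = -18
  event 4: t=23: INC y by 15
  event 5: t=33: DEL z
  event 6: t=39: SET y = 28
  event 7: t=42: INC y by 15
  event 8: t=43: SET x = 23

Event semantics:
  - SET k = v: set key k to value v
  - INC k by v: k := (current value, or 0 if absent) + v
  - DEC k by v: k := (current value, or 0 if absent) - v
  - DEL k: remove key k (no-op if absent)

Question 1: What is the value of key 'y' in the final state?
Answer: 43

Derivation:
Track key 'y' through all 8 events:
  event 1 (t=9: INC z by 3): y unchanged
  event 2 (t=12: INC x by 13): y unchanged
  event 3 (t=15: SET y = -18): y (absent) -> -18
  event 4 (t=23: INC y by 15): y -18 -> -3
  event 5 (t=33: DEL z): y unchanged
  event 6 (t=39: SET y = 28): y -3 -> 28
  event 7 (t=42: INC y by 15): y 28 -> 43
  event 8 (t=43: SET x = 23): y unchanged
Final: y = 43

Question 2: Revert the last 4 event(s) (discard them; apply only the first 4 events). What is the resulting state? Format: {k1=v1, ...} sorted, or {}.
Answer: {x=13, y=-3, z=3}

Derivation:
Keep first 4 events (discard last 4):
  after event 1 (t=9: INC z by 3): {z=3}
  after event 2 (t=12: INC x by 13): {x=13, z=3}
  after event 3 (t=15: SET y = -18): {x=13, y=-18, z=3}
  after event 4 (t=23: INC y by 15): {x=13, y=-3, z=3}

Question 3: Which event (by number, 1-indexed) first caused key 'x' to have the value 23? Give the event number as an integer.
Answer: 8

Derivation:
Looking for first event where x becomes 23:
  event 2: x = 13
  event 3: x = 13
  event 4: x = 13
  event 5: x = 13
  event 6: x = 13
  event 7: x = 13
  event 8: x 13 -> 23  <-- first match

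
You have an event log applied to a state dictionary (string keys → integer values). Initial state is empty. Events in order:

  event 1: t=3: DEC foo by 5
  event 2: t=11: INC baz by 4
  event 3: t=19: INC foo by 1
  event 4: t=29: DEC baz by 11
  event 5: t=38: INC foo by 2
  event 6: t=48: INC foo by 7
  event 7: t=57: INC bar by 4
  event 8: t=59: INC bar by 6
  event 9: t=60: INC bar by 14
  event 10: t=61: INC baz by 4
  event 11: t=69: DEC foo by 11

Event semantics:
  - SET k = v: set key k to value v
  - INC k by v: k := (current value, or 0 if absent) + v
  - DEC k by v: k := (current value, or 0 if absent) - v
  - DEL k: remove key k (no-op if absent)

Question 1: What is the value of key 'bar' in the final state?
Answer: 24

Derivation:
Track key 'bar' through all 11 events:
  event 1 (t=3: DEC foo by 5): bar unchanged
  event 2 (t=11: INC baz by 4): bar unchanged
  event 3 (t=19: INC foo by 1): bar unchanged
  event 4 (t=29: DEC baz by 11): bar unchanged
  event 5 (t=38: INC foo by 2): bar unchanged
  event 6 (t=48: INC foo by 7): bar unchanged
  event 7 (t=57: INC bar by 4): bar (absent) -> 4
  event 8 (t=59: INC bar by 6): bar 4 -> 10
  event 9 (t=60: INC bar by 14): bar 10 -> 24
  event 10 (t=61: INC baz by 4): bar unchanged
  event 11 (t=69: DEC foo by 11): bar unchanged
Final: bar = 24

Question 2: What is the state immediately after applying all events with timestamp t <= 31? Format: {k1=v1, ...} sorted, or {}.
Apply events with t <= 31 (4 events):
  after event 1 (t=3: DEC foo by 5): {foo=-5}
  after event 2 (t=11: INC baz by 4): {baz=4, foo=-5}
  after event 3 (t=19: INC foo by 1): {baz=4, foo=-4}
  after event 4 (t=29: DEC baz by 11): {baz=-7, foo=-4}

Answer: {baz=-7, foo=-4}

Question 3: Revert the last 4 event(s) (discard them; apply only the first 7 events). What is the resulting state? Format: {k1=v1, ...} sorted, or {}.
Answer: {bar=4, baz=-7, foo=5}

Derivation:
Keep first 7 events (discard last 4):
  after event 1 (t=3: DEC foo by 5): {foo=-5}
  after event 2 (t=11: INC baz by 4): {baz=4, foo=-5}
  after event 3 (t=19: INC foo by 1): {baz=4, foo=-4}
  after event 4 (t=29: DEC baz by 11): {baz=-7, foo=-4}
  after event 5 (t=38: INC foo by 2): {baz=-7, foo=-2}
  after event 6 (t=48: INC foo by 7): {baz=-7, foo=5}
  after event 7 (t=57: INC bar by 4): {bar=4, baz=-7, foo=5}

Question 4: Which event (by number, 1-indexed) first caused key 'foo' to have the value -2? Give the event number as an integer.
Looking for first event where foo becomes -2:
  event 1: foo = -5
  event 2: foo = -5
  event 3: foo = -4
  event 4: foo = -4
  event 5: foo -4 -> -2  <-- first match

Answer: 5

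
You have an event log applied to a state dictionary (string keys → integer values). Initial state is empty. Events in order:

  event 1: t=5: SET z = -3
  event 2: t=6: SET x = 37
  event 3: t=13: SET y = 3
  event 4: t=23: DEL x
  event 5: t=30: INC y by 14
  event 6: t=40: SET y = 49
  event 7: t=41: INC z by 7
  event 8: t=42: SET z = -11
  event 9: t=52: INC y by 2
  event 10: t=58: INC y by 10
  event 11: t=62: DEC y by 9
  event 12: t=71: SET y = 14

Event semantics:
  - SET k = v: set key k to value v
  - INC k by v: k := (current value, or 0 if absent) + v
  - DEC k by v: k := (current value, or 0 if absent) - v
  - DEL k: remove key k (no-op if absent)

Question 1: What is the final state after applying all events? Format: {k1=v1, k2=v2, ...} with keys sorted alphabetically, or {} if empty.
Answer: {y=14, z=-11}

Derivation:
  after event 1 (t=5: SET z = -3): {z=-3}
  after event 2 (t=6: SET x = 37): {x=37, z=-3}
  after event 3 (t=13: SET y = 3): {x=37, y=3, z=-3}
  after event 4 (t=23: DEL x): {y=3, z=-3}
  after event 5 (t=30: INC y by 14): {y=17, z=-3}
  after event 6 (t=40: SET y = 49): {y=49, z=-3}
  after event 7 (t=41: INC z by 7): {y=49, z=4}
  after event 8 (t=42: SET z = -11): {y=49, z=-11}
  after event 9 (t=52: INC y by 2): {y=51, z=-11}
  after event 10 (t=58: INC y by 10): {y=61, z=-11}
  after event 11 (t=62: DEC y by 9): {y=52, z=-11}
  after event 12 (t=71: SET y = 14): {y=14, z=-11}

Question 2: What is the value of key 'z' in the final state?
Track key 'z' through all 12 events:
  event 1 (t=5: SET z = -3): z (absent) -> -3
  event 2 (t=6: SET x = 37): z unchanged
  event 3 (t=13: SET y = 3): z unchanged
  event 4 (t=23: DEL x): z unchanged
  event 5 (t=30: INC y by 14): z unchanged
  event 6 (t=40: SET y = 49): z unchanged
  event 7 (t=41: INC z by 7): z -3 -> 4
  event 8 (t=42: SET z = -11): z 4 -> -11
  event 9 (t=52: INC y by 2): z unchanged
  event 10 (t=58: INC y by 10): z unchanged
  event 11 (t=62: DEC y by 9): z unchanged
  event 12 (t=71: SET y = 14): z unchanged
Final: z = -11

Answer: -11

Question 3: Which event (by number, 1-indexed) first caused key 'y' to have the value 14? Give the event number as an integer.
Looking for first event where y becomes 14:
  event 3: y = 3
  event 4: y = 3
  event 5: y = 17
  event 6: y = 49
  event 7: y = 49
  event 8: y = 49
  event 9: y = 51
  event 10: y = 61
  event 11: y = 52
  event 12: y 52 -> 14  <-- first match

Answer: 12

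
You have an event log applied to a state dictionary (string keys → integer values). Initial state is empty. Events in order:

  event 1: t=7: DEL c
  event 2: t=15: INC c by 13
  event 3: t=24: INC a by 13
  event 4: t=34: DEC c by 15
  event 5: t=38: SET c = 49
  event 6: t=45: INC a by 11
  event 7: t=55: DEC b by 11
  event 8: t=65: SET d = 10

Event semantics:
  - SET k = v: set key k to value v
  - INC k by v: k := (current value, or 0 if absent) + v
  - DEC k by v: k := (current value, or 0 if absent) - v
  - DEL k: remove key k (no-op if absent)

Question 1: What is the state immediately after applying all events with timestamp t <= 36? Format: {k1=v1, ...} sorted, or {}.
Apply events with t <= 36 (4 events):
  after event 1 (t=7: DEL c): {}
  after event 2 (t=15: INC c by 13): {c=13}
  after event 3 (t=24: INC a by 13): {a=13, c=13}
  after event 4 (t=34: DEC c by 15): {a=13, c=-2}

Answer: {a=13, c=-2}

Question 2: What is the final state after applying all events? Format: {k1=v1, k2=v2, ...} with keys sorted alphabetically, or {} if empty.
  after event 1 (t=7: DEL c): {}
  after event 2 (t=15: INC c by 13): {c=13}
  after event 3 (t=24: INC a by 13): {a=13, c=13}
  after event 4 (t=34: DEC c by 15): {a=13, c=-2}
  after event 5 (t=38: SET c = 49): {a=13, c=49}
  after event 6 (t=45: INC a by 11): {a=24, c=49}
  after event 7 (t=55: DEC b by 11): {a=24, b=-11, c=49}
  after event 8 (t=65: SET d = 10): {a=24, b=-11, c=49, d=10}

Answer: {a=24, b=-11, c=49, d=10}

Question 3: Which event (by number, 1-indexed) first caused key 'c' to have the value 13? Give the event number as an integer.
Looking for first event where c becomes 13:
  event 2: c (absent) -> 13  <-- first match

Answer: 2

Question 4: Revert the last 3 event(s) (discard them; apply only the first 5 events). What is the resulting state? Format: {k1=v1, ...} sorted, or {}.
Keep first 5 events (discard last 3):
  after event 1 (t=7: DEL c): {}
  after event 2 (t=15: INC c by 13): {c=13}
  after event 3 (t=24: INC a by 13): {a=13, c=13}
  after event 4 (t=34: DEC c by 15): {a=13, c=-2}
  after event 5 (t=38: SET c = 49): {a=13, c=49}

Answer: {a=13, c=49}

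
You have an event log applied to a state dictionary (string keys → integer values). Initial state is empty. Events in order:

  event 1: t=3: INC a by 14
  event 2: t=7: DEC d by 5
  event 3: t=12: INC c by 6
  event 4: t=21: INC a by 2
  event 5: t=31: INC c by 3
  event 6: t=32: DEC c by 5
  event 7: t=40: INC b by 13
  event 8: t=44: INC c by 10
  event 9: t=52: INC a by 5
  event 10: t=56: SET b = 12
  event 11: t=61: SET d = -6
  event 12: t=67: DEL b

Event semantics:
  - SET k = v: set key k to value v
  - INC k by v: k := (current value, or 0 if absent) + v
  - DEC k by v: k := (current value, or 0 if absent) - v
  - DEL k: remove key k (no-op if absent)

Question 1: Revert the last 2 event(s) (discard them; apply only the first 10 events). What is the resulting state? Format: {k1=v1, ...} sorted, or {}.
Keep first 10 events (discard last 2):
  after event 1 (t=3: INC a by 14): {a=14}
  after event 2 (t=7: DEC d by 5): {a=14, d=-5}
  after event 3 (t=12: INC c by 6): {a=14, c=6, d=-5}
  after event 4 (t=21: INC a by 2): {a=16, c=6, d=-5}
  after event 5 (t=31: INC c by 3): {a=16, c=9, d=-5}
  after event 6 (t=32: DEC c by 5): {a=16, c=4, d=-5}
  after event 7 (t=40: INC b by 13): {a=16, b=13, c=4, d=-5}
  after event 8 (t=44: INC c by 10): {a=16, b=13, c=14, d=-5}
  after event 9 (t=52: INC a by 5): {a=21, b=13, c=14, d=-5}
  after event 10 (t=56: SET b = 12): {a=21, b=12, c=14, d=-5}

Answer: {a=21, b=12, c=14, d=-5}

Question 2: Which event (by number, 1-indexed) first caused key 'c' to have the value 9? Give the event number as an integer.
Answer: 5

Derivation:
Looking for first event where c becomes 9:
  event 3: c = 6
  event 4: c = 6
  event 5: c 6 -> 9  <-- first match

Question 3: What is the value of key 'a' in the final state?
Answer: 21

Derivation:
Track key 'a' through all 12 events:
  event 1 (t=3: INC a by 14): a (absent) -> 14
  event 2 (t=7: DEC d by 5): a unchanged
  event 3 (t=12: INC c by 6): a unchanged
  event 4 (t=21: INC a by 2): a 14 -> 16
  event 5 (t=31: INC c by 3): a unchanged
  event 6 (t=32: DEC c by 5): a unchanged
  event 7 (t=40: INC b by 13): a unchanged
  event 8 (t=44: INC c by 10): a unchanged
  event 9 (t=52: INC a by 5): a 16 -> 21
  event 10 (t=56: SET b = 12): a unchanged
  event 11 (t=61: SET d = -6): a unchanged
  event 12 (t=67: DEL b): a unchanged
Final: a = 21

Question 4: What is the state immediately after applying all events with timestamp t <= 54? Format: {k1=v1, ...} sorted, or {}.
Apply events with t <= 54 (9 events):
  after event 1 (t=3: INC a by 14): {a=14}
  after event 2 (t=7: DEC d by 5): {a=14, d=-5}
  after event 3 (t=12: INC c by 6): {a=14, c=6, d=-5}
  after event 4 (t=21: INC a by 2): {a=16, c=6, d=-5}
  after event 5 (t=31: INC c by 3): {a=16, c=9, d=-5}
  after event 6 (t=32: DEC c by 5): {a=16, c=4, d=-5}
  after event 7 (t=40: INC b by 13): {a=16, b=13, c=4, d=-5}
  after event 8 (t=44: INC c by 10): {a=16, b=13, c=14, d=-5}
  after event 9 (t=52: INC a by 5): {a=21, b=13, c=14, d=-5}

Answer: {a=21, b=13, c=14, d=-5}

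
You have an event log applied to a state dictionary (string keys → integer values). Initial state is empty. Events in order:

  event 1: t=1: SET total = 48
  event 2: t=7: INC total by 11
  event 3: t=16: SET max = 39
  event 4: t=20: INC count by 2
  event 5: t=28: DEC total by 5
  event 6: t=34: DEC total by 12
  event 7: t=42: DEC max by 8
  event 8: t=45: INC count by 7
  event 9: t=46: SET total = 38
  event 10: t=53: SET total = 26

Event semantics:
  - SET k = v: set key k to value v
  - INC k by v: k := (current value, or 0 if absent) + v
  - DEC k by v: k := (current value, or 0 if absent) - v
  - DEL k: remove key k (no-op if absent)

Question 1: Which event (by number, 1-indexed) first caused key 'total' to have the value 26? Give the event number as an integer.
Answer: 10

Derivation:
Looking for first event where total becomes 26:
  event 1: total = 48
  event 2: total = 59
  event 3: total = 59
  event 4: total = 59
  event 5: total = 54
  event 6: total = 42
  event 7: total = 42
  event 8: total = 42
  event 9: total = 38
  event 10: total 38 -> 26  <-- first match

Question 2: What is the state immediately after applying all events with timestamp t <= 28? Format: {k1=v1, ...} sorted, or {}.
Answer: {count=2, max=39, total=54}

Derivation:
Apply events with t <= 28 (5 events):
  after event 1 (t=1: SET total = 48): {total=48}
  after event 2 (t=7: INC total by 11): {total=59}
  after event 3 (t=16: SET max = 39): {max=39, total=59}
  after event 4 (t=20: INC count by 2): {count=2, max=39, total=59}
  after event 5 (t=28: DEC total by 5): {count=2, max=39, total=54}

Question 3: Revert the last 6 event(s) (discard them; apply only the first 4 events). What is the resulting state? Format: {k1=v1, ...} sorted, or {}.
Answer: {count=2, max=39, total=59}

Derivation:
Keep first 4 events (discard last 6):
  after event 1 (t=1: SET total = 48): {total=48}
  after event 2 (t=7: INC total by 11): {total=59}
  after event 3 (t=16: SET max = 39): {max=39, total=59}
  after event 4 (t=20: INC count by 2): {count=2, max=39, total=59}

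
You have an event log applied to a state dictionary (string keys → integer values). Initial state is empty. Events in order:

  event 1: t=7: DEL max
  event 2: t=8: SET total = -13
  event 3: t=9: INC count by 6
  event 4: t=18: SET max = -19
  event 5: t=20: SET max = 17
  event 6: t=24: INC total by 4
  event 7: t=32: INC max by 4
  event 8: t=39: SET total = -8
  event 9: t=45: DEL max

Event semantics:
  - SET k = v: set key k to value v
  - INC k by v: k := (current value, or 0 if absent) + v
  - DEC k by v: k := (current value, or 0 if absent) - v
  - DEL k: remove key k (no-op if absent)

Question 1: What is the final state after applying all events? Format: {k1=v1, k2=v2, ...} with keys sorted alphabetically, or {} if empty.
Answer: {count=6, total=-8}

Derivation:
  after event 1 (t=7: DEL max): {}
  after event 2 (t=8: SET total = -13): {total=-13}
  after event 3 (t=9: INC count by 6): {count=6, total=-13}
  after event 4 (t=18: SET max = -19): {count=6, max=-19, total=-13}
  after event 5 (t=20: SET max = 17): {count=6, max=17, total=-13}
  after event 6 (t=24: INC total by 4): {count=6, max=17, total=-9}
  after event 7 (t=32: INC max by 4): {count=6, max=21, total=-9}
  after event 8 (t=39: SET total = -8): {count=6, max=21, total=-8}
  after event 9 (t=45: DEL max): {count=6, total=-8}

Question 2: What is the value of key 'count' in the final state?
Track key 'count' through all 9 events:
  event 1 (t=7: DEL max): count unchanged
  event 2 (t=8: SET total = -13): count unchanged
  event 3 (t=9: INC count by 6): count (absent) -> 6
  event 4 (t=18: SET max = -19): count unchanged
  event 5 (t=20: SET max = 17): count unchanged
  event 6 (t=24: INC total by 4): count unchanged
  event 7 (t=32: INC max by 4): count unchanged
  event 8 (t=39: SET total = -8): count unchanged
  event 9 (t=45: DEL max): count unchanged
Final: count = 6

Answer: 6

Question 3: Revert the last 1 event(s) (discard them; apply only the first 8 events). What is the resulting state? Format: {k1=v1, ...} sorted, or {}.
Keep first 8 events (discard last 1):
  after event 1 (t=7: DEL max): {}
  after event 2 (t=8: SET total = -13): {total=-13}
  after event 3 (t=9: INC count by 6): {count=6, total=-13}
  after event 4 (t=18: SET max = -19): {count=6, max=-19, total=-13}
  after event 5 (t=20: SET max = 17): {count=6, max=17, total=-13}
  after event 6 (t=24: INC total by 4): {count=6, max=17, total=-9}
  after event 7 (t=32: INC max by 4): {count=6, max=21, total=-9}
  after event 8 (t=39: SET total = -8): {count=6, max=21, total=-8}

Answer: {count=6, max=21, total=-8}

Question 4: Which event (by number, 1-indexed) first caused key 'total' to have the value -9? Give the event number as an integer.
Looking for first event where total becomes -9:
  event 2: total = -13
  event 3: total = -13
  event 4: total = -13
  event 5: total = -13
  event 6: total -13 -> -9  <-- first match

Answer: 6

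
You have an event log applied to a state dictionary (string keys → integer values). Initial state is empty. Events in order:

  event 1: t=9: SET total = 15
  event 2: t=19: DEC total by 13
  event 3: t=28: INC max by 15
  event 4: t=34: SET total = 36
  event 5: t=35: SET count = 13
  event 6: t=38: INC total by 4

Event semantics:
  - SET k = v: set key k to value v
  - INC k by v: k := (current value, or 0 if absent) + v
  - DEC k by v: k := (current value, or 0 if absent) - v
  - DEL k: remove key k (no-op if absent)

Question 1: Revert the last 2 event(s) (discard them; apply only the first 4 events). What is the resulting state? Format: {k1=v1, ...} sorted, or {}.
Answer: {max=15, total=36}

Derivation:
Keep first 4 events (discard last 2):
  after event 1 (t=9: SET total = 15): {total=15}
  after event 2 (t=19: DEC total by 13): {total=2}
  after event 3 (t=28: INC max by 15): {max=15, total=2}
  after event 4 (t=34: SET total = 36): {max=15, total=36}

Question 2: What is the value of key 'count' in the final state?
Answer: 13

Derivation:
Track key 'count' through all 6 events:
  event 1 (t=9: SET total = 15): count unchanged
  event 2 (t=19: DEC total by 13): count unchanged
  event 3 (t=28: INC max by 15): count unchanged
  event 4 (t=34: SET total = 36): count unchanged
  event 5 (t=35: SET count = 13): count (absent) -> 13
  event 6 (t=38: INC total by 4): count unchanged
Final: count = 13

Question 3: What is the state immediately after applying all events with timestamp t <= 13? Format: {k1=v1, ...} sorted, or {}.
Answer: {total=15}

Derivation:
Apply events with t <= 13 (1 events):
  after event 1 (t=9: SET total = 15): {total=15}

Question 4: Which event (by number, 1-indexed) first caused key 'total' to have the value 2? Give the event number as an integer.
Answer: 2

Derivation:
Looking for first event where total becomes 2:
  event 1: total = 15
  event 2: total 15 -> 2  <-- first match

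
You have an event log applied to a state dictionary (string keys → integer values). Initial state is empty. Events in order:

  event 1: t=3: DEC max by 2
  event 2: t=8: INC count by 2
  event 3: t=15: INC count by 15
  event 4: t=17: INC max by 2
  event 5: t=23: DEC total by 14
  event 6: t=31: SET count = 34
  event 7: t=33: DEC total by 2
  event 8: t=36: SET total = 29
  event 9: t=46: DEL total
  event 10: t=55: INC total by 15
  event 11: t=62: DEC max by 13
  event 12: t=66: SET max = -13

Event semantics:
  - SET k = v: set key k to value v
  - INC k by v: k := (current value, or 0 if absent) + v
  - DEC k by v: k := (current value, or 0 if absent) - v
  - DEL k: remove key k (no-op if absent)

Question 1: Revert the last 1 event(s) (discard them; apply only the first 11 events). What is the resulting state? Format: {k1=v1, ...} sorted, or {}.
Keep first 11 events (discard last 1):
  after event 1 (t=3: DEC max by 2): {max=-2}
  after event 2 (t=8: INC count by 2): {count=2, max=-2}
  after event 3 (t=15: INC count by 15): {count=17, max=-2}
  after event 4 (t=17: INC max by 2): {count=17, max=0}
  after event 5 (t=23: DEC total by 14): {count=17, max=0, total=-14}
  after event 6 (t=31: SET count = 34): {count=34, max=0, total=-14}
  after event 7 (t=33: DEC total by 2): {count=34, max=0, total=-16}
  after event 8 (t=36: SET total = 29): {count=34, max=0, total=29}
  after event 9 (t=46: DEL total): {count=34, max=0}
  after event 10 (t=55: INC total by 15): {count=34, max=0, total=15}
  after event 11 (t=62: DEC max by 13): {count=34, max=-13, total=15}

Answer: {count=34, max=-13, total=15}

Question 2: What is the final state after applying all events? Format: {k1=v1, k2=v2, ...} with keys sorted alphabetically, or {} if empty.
  after event 1 (t=3: DEC max by 2): {max=-2}
  after event 2 (t=8: INC count by 2): {count=2, max=-2}
  after event 3 (t=15: INC count by 15): {count=17, max=-2}
  after event 4 (t=17: INC max by 2): {count=17, max=0}
  after event 5 (t=23: DEC total by 14): {count=17, max=0, total=-14}
  after event 6 (t=31: SET count = 34): {count=34, max=0, total=-14}
  after event 7 (t=33: DEC total by 2): {count=34, max=0, total=-16}
  after event 8 (t=36: SET total = 29): {count=34, max=0, total=29}
  after event 9 (t=46: DEL total): {count=34, max=0}
  after event 10 (t=55: INC total by 15): {count=34, max=0, total=15}
  after event 11 (t=62: DEC max by 13): {count=34, max=-13, total=15}
  after event 12 (t=66: SET max = -13): {count=34, max=-13, total=15}

Answer: {count=34, max=-13, total=15}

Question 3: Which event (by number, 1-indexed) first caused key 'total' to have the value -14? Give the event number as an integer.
Looking for first event where total becomes -14:
  event 5: total (absent) -> -14  <-- first match

Answer: 5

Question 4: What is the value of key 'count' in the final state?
Answer: 34

Derivation:
Track key 'count' through all 12 events:
  event 1 (t=3: DEC max by 2): count unchanged
  event 2 (t=8: INC count by 2): count (absent) -> 2
  event 3 (t=15: INC count by 15): count 2 -> 17
  event 4 (t=17: INC max by 2): count unchanged
  event 5 (t=23: DEC total by 14): count unchanged
  event 6 (t=31: SET count = 34): count 17 -> 34
  event 7 (t=33: DEC total by 2): count unchanged
  event 8 (t=36: SET total = 29): count unchanged
  event 9 (t=46: DEL total): count unchanged
  event 10 (t=55: INC total by 15): count unchanged
  event 11 (t=62: DEC max by 13): count unchanged
  event 12 (t=66: SET max = -13): count unchanged
Final: count = 34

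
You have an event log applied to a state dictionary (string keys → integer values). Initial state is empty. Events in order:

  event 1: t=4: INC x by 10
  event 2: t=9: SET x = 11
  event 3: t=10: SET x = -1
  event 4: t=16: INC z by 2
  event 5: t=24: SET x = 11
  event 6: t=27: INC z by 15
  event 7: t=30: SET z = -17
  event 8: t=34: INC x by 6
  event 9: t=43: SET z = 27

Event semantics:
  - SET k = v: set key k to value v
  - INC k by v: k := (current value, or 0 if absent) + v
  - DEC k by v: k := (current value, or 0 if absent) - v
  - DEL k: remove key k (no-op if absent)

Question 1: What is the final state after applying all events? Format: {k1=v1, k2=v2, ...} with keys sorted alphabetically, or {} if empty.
  after event 1 (t=4: INC x by 10): {x=10}
  after event 2 (t=9: SET x = 11): {x=11}
  after event 3 (t=10: SET x = -1): {x=-1}
  after event 4 (t=16: INC z by 2): {x=-1, z=2}
  after event 5 (t=24: SET x = 11): {x=11, z=2}
  after event 6 (t=27: INC z by 15): {x=11, z=17}
  after event 7 (t=30: SET z = -17): {x=11, z=-17}
  after event 8 (t=34: INC x by 6): {x=17, z=-17}
  after event 9 (t=43: SET z = 27): {x=17, z=27}

Answer: {x=17, z=27}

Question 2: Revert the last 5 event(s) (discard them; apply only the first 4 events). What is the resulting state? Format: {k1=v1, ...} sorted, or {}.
Answer: {x=-1, z=2}

Derivation:
Keep first 4 events (discard last 5):
  after event 1 (t=4: INC x by 10): {x=10}
  after event 2 (t=9: SET x = 11): {x=11}
  after event 3 (t=10: SET x = -1): {x=-1}
  after event 4 (t=16: INC z by 2): {x=-1, z=2}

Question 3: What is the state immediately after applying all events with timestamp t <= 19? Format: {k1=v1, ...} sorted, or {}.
Answer: {x=-1, z=2}

Derivation:
Apply events with t <= 19 (4 events):
  after event 1 (t=4: INC x by 10): {x=10}
  after event 2 (t=9: SET x = 11): {x=11}
  after event 3 (t=10: SET x = -1): {x=-1}
  after event 4 (t=16: INC z by 2): {x=-1, z=2}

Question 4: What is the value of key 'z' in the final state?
Answer: 27

Derivation:
Track key 'z' through all 9 events:
  event 1 (t=4: INC x by 10): z unchanged
  event 2 (t=9: SET x = 11): z unchanged
  event 3 (t=10: SET x = -1): z unchanged
  event 4 (t=16: INC z by 2): z (absent) -> 2
  event 5 (t=24: SET x = 11): z unchanged
  event 6 (t=27: INC z by 15): z 2 -> 17
  event 7 (t=30: SET z = -17): z 17 -> -17
  event 8 (t=34: INC x by 6): z unchanged
  event 9 (t=43: SET z = 27): z -17 -> 27
Final: z = 27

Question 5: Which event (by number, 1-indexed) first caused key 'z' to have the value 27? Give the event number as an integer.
Answer: 9

Derivation:
Looking for first event where z becomes 27:
  event 4: z = 2
  event 5: z = 2
  event 6: z = 17
  event 7: z = -17
  event 8: z = -17
  event 9: z -17 -> 27  <-- first match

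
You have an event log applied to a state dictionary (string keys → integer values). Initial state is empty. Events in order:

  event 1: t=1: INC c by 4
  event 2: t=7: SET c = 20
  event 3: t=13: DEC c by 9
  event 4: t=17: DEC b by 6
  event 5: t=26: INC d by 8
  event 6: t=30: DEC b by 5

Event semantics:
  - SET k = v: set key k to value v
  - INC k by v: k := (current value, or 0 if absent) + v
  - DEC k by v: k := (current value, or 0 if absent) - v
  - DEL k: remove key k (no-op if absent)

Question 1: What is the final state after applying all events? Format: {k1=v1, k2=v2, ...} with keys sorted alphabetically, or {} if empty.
  after event 1 (t=1: INC c by 4): {c=4}
  after event 2 (t=7: SET c = 20): {c=20}
  after event 3 (t=13: DEC c by 9): {c=11}
  after event 4 (t=17: DEC b by 6): {b=-6, c=11}
  after event 5 (t=26: INC d by 8): {b=-6, c=11, d=8}
  after event 6 (t=30: DEC b by 5): {b=-11, c=11, d=8}

Answer: {b=-11, c=11, d=8}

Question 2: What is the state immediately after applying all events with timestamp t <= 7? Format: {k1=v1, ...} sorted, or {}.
Apply events with t <= 7 (2 events):
  after event 1 (t=1: INC c by 4): {c=4}
  after event 2 (t=7: SET c = 20): {c=20}

Answer: {c=20}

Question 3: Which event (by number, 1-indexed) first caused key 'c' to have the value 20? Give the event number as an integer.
Answer: 2

Derivation:
Looking for first event where c becomes 20:
  event 1: c = 4
  event 2: c 4 -> 20  <-- first match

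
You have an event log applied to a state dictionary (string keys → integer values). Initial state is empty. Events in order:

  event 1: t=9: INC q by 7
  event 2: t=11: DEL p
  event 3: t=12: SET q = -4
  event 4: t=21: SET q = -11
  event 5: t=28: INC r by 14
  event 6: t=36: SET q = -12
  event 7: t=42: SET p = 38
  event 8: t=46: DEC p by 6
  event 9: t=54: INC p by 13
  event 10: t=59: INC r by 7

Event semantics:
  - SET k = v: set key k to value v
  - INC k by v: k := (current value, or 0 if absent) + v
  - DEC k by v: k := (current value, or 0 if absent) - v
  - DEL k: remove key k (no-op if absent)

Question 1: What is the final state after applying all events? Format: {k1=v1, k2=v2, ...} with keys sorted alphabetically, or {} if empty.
  after event 1 (t=9: INC q by 7): {q=7}
  after event 2 (t=11: DEL p): {q=7}
  after event 3 (t=12: SET q = -4): {q=-4}
  after event 4 (t=21: SET q = -11): {q=-11}
  after event 5 (t=28: INC r by 14): {q=-11, r=14}
  after event 6 (t=36: SET q = -12): {q=-12, r=14}
  after event 7 (t=42: SET p = 38): {p=38, q=-12, r=14}
  after event 8 (t=46: DEC p by 6): {p=32, q=-12, r=14}
  after event 9 (t=54: INC p by 13): {p=45, q=-12, r=14}
  after event 10 (t=59: INC r by 7): {p=45, q=-12, r=21}

Answer: {p=45, q=-12, r=21}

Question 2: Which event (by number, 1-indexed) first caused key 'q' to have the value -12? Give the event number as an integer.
Answer: 6

Derivation:
Looking for first event where q becomes -12:
  event 1: q = 7
  event 2: q = 7
  event 3: q = -4
  event 4: q = -11
  event 5: q = -11
  event 6: q -11 -> -12  <-- first match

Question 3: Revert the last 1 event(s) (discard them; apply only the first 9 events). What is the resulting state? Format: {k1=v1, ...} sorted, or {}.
Answer: {p=45, q=-12, r=14}

Derivation:
Keep first 9 events (discard last 1):
  after event 1 (t=9: INC q by 7): {q=7}
  after event 2 (t=11: DEL p): {q=7}
  after event 3 (t=12: SET q = -4): {q=-4}
  after event 4 (t=21: SET q = -11): {q=-11}
  after event 5 (t=28: INC r by 14): {q=-11, r=14}
  after event 6 (t=36: SET q = -12): {q=-12, r=14}
  after event 7 (t=42: SET p = 38): {p=38, q=-12, r=14}
  after event 8 (t=46: DEC p by 6): {p=32, q=-12, r=14}
  after event 9 (t=54: INC p by 13): {p=45, q=-12, r=14}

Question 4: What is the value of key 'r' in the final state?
Answer: 21

Derivation:
Track key 'r' through all 10 events:
  event 1 (t=9: INC q by 7): r unchanged
  event 2 (t=11: DEL p): r unchanged
  event 3 (t=12: SET q = -4): r unchanged
  event 4 (t=21: SET q = -11): r unchanged
  event 5 (t=28: INC r by 14): r (absent) -> 14
  event 6 (t=36: SET q = -12): r unchanged
  event 7 (t=42: SET p = 38): r unchanged
  event 8 (t=46: DEC p by 6): r unchanged
  event 9 (t=54: INC p by 13): r unchanged
  event 10 (t=59: INC r by 7): r 14 -> 21
Final: r = 21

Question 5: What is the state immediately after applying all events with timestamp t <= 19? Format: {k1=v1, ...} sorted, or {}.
Apply events with t <= 19 (3 events):
  after event 1 (t=9: INC q by 7): {q=7}
  after event 2 (t=11: DEL p): {q=7}
  after event 3 (t=12: SET q = -4): {q=-4}

Answer: {q=-4}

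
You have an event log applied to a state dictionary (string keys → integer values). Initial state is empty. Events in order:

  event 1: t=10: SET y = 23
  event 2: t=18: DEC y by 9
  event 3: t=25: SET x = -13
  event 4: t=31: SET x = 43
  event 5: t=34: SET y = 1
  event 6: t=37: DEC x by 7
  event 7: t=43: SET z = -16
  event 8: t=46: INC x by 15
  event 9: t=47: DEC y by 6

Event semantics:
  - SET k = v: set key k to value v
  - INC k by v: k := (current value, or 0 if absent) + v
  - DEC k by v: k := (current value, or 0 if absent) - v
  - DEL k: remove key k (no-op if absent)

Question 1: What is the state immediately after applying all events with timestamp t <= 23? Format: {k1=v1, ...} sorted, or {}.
Apply events with t <= 23 (2 events):
  after event 1 (t=10: SET y = 23): {y=23}
  after event 2 (t=18: DEC y by 9): {y=14}

Answer: {y=14}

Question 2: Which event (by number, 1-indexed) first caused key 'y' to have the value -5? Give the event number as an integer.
Looking for first event where y becomes -5:
  event 1: y = 23
  event 2: y = 14
  event 3: y = 14
  event 4: y = 14
  event 5: y = 1
  event 6: y = 1
  event 7: y = 1
  event 8: y = 1
  event 9: y 1 -> -5  <-- first match

Answer: 9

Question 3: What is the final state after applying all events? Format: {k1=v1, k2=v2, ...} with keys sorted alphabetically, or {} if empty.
Answer: {x=51, y=-5, z=-16}

Derivation:
  after event 1 (t=10: SET y = 23): {y=23}
  after event 2 (t=18: DEC y by 9): {y=14}
  after event 3 (t=25: SET x = -13): {x=-13, y=14}
  after event 4 (t=31: SET x = 43): {x=43, y=14}
  after event 5 (t=34: SET y = 1): {x=43, y=1}
  after event 6 (t=37: DEC x by 7): {x=36, y=1}
  after event 7 (t=43: SET z = -16): {x=36, y=1, z=-16}
  after event 8 (t=46: INC x by 15): {x=51, y=1, z=-16}
  after event 9 (t=47: DEC y by 6): {x=51, y=-5, z=-16}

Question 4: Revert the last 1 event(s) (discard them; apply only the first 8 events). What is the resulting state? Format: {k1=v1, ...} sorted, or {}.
Answer: {x=51, y=1, z=-16}

Derivation:
Keep first 8 events (discard last 1):
  after event 1 (t=10: SET y = 23): {y=23}
  after event 2 (t=18: DEC y by 9): {y=14}
  after event 3 (t=25: SET x = -13): {x=-13, y=14}
  after event 4 (t=31: SET x = 43): {x=43, y=14}
  after event 5 (t=34: SET y = 1): {x=43, y=1}
  after event 6 (t=37: DEC x by 7): {x=36, y=1}
  after event 7 (t=43: SET z = -16): {x=36, y=1, z=-16}
  after event 8 (t=46: INC x by 15): {x=51, y=1, z=-16}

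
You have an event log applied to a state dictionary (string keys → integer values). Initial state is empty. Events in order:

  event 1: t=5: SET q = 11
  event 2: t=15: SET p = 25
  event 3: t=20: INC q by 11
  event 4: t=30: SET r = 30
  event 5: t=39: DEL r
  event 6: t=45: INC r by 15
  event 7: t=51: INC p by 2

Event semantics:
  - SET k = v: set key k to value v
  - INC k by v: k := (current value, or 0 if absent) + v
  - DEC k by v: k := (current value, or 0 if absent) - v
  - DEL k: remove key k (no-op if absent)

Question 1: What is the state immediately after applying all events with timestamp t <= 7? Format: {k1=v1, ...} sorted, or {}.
Apply events with t <= 7 (1 events):
  after event 1 (t=5: SET q = 11): {q=11}

Answer: {q=11}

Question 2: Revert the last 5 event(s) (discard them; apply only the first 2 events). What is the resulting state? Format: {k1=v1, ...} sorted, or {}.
Keep first 2 events (discard last 5):
  after event 1 (t=5: SET q = 11): {q=11}
  after event 2 (t=15: SET p = 25): {p=25, q=11}

Answer: {p=25, q=11}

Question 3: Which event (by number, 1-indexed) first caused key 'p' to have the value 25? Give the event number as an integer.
Looking for first event where p becomes 25:
  event 2: p (absent) -> 25  <-- first match

Answer: 2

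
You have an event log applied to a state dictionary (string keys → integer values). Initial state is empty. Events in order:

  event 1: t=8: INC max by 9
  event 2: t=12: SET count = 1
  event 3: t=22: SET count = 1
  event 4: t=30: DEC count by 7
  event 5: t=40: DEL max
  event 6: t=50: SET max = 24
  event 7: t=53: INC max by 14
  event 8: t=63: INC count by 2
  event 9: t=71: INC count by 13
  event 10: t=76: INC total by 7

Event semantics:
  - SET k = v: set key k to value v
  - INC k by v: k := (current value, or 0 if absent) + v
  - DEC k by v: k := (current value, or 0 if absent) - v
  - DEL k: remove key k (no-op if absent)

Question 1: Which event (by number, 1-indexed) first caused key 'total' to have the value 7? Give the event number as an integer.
Looking for first event where total becomes 7:
  event 10: total (absent) -> 7  <-- first match

Answer: 10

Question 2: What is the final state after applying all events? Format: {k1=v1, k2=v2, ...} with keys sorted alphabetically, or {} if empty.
Answer: {count=9, max=38, total=7}

Derivation:
  after event 1 (t=8: INC max by 9): {max=9}
  after event 2 (t=12: SET count = 1): {count=1, max=9}
  after event 3 (t=22: SET count = 1): {count=1, max=9}
  after event 4 (t=30: DEC count by 7): {count=-6, max=9}
  after event 5 (t=40: DEL max): {count=-6}
  after event 6 (t=50: SET max = 24): {count=-6, max=24}
  after event 7 (t=53: INC max by 14): {count=-6, max=38}
  after event 8 (t=63: INC count by 2): {count=-4, max=38}
  after event 9 (t=71: INC count by 13): {count=9, max=38}
  after event 10 (t=76: INC total by 7): {count=9, max=38, total=7}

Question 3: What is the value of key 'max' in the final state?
Track key 'max' through all 10 events:
  event 1 (t=8: INC max by 9): max (absent) -> 9
  event 2 (t=12: SET count = 1): max unchanged
  event 3 (t=22: SET count = 1): max unchanged
  event 4 (t=30: DEC count by 7): max unchanged
  event 5 (t=40: DEL max): max 9 -> (absent)
  event 6 (t=50: SET max = 24): max (absent) -> 24
  event 7 (t=53: INC max by 14): max 24 -> 38
  event 8 (t=63: INC count by 2): max unchanged
  event 9 (t=71: INC count by 13): max unchanged
  event 10 (t=76: INC total by 7): max unchanged
Final: max = 38

Answer: 38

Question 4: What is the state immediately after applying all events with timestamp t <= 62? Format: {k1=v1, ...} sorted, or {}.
Answer: {count=-6, max=38}

Derivation:
Apply events with t <= 62 (7 events):
  after event 1 (t=8: INC max by 9): {max=9}
  after event 2 (t=12: SET count = 1): {count=1, max=9}
  after event 3 (t=22: SET count = 1): {count=1, max=9}
  after event 4 (t=30: DEC count by 7): {count=-6, max=9}
  after event 5 (t=40: DEL max): {count=-6}
  after event 6 (t=50: SET max = 24): {count=-6, max=24}
  after event 7 (t=53: INC max by 14): {count=-6, max=38}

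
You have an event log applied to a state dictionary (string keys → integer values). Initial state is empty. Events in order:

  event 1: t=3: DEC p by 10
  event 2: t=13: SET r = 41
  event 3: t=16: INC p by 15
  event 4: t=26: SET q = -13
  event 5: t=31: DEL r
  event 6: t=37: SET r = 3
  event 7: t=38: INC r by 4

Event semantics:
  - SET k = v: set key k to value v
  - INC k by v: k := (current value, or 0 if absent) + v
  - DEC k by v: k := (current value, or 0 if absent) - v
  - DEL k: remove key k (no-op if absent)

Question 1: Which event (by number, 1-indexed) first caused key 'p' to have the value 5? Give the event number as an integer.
Answer: 3

Derivation:
Looking for first event where p becomes 5:
  event 1: p = -10
  event 2: p = -10
  event 3: p -10 -> 5  <-- first match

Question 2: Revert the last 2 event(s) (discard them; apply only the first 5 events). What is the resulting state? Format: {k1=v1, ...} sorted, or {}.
Answer: {p=5, q=-13}

Derivation:
Keep first 5 events (discard last 2):
  after event 1 (t=3: DEC p by 10): {p=-10}
  after event 2 (t=13: SET r = 41): {p=-10, r=41}
  after event 3 (t=16: INC p by 15): {p=5, r=41}
  after event 4 (t=26: SET q = -13): {p=5, q=-13, r=41}
  after event 5 (t=31: DEL r): {p=5, q=-13}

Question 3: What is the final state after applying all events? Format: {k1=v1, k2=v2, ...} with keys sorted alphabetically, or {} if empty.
Answer: {p=5, q=-13, r=7}

Derivation:
  after event 1 (t=3: DEC p by 10): {p=-10}
  after event 2 (t=13: SET r = 41): {p=-10, r=41}
  after event 3 (t=16: INC p by 15): {p=5, r=41}
  after event 4 (t=26: SET q = -13): {p=5, q=-13, r=41}
  after event 5 (t=31: DEL r): {p=5, q=-13}
  after event 6 (t=37: SET r = 3): {p=5, q=-13, r=3}
  after event 7 (t=38: INC r by 4): {p=5, q=-13, r=7}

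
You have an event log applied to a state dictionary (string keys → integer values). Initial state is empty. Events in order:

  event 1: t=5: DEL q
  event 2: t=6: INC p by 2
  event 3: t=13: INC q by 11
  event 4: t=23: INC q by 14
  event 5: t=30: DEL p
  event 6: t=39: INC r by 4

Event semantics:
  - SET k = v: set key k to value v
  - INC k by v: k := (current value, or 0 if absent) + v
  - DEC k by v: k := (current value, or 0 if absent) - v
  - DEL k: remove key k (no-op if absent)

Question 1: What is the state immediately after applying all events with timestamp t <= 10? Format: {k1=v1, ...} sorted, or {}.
Apply events with t <= 10 (2 events):
  after event 1 (t=5: DEL q): {}
  after event 2 (t=6: INC p by 2): {p=2}

Answer: {p=2}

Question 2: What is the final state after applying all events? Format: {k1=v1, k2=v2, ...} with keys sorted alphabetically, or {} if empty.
  after event 1 (t=5: DEL q): {}
  after event 2 (t=6: INC p by 2): {p=2}
  after event 3 (t=13: INC q by 11): {p=2, q=11}
  after event 4 (t=23: INC q by 14): {p=2, q=25}
  after event 5 (t=30: DEL p): {q=25}
  after event 6 (t=39: INC r by 4): {q=25, r=4}

Answer: {q=25, r=4}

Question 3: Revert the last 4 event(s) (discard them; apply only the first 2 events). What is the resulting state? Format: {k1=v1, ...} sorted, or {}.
Keep first 2 events (discard last 4):
  after event 1 (t=5: DEL q): {}
  after event 2 (t=6: INC p by 2): {p=2}

Answer: {p=2}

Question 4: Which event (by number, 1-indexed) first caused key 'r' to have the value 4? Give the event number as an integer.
Answer: 6

Derivation:
Looking for first event where r becomes 4:
  event 6: r (absent) -> 4  <-- first match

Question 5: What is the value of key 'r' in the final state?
Track key 'r' through all 6 events:
  event 1 (t=5: DEL q): r unchanged
  event 2 (t=6: INC p by 2): r unchanged
  event 3 (t=13: INC q by 11): r unchanged
  event 4 (t=23: INC q by 14): r unchanged
  event 5 (t=30: DEL p): r unchanged
  event 6 (t=39: INC r by 4): r (absent) -> 4
Final: r = 4

Answer: 4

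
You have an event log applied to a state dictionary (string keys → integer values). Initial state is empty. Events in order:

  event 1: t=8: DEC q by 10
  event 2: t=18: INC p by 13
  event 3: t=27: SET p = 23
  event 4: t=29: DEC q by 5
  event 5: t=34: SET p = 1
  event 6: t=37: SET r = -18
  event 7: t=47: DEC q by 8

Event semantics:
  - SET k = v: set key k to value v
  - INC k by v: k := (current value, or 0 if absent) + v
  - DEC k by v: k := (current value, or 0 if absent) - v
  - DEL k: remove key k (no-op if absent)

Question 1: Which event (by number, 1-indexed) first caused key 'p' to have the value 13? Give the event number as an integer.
Answer: 2

Derivation:
Looking for first event where p becomes 13:
  event 2: p (absent) -> 13  <-- first match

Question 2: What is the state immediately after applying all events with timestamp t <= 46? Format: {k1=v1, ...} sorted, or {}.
Answer: {p=1, q=-15, r=-18}

Derivation:
Apply events with t <= 46 (6 events):
  after event 1 (t=8: DEC q by 10): {q=-10}
  after event 2 (t=18: INC p by 13): {p=13, q=-10}
  after event 3 (t=27: SET p = 23): {p=23, q=-10}
  after event 4 (t=29: DEC q by 5): {p=23, q=-15}
  after event 5 (t=34: SET p = 1): {p=1, q=-15}
  after event 6 (t=37: SET r = -18): {p=1, q=-15, r=-18}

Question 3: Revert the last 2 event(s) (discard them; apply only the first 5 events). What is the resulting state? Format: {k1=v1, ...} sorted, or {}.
Answer: {p=1, q=-15}

Derivation:
Keep first 5 events (discard last 2):
  after event 1 (t=8: DEC q by 10): {q=-10}
  after event 2 (t=18: INC p by 13): {p=13, q=-10}
  after event 3 (t=27: SET p = 23): {p=23, q=-10}
  after event 4 (t=29: DEC q by 5): {p=23, q=-15}
  after event 5 (t=34: SET p = 1): {p=1, q=-15}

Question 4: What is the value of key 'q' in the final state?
Track key 'q' through all 7 events:
  event 1 (t=8: DEC q by 10): q (absent) -> -10
  event 2 (t=18: INC p by 13): q unchanged
  event 3 (t=27: SET p = 23): q unchanged
  event 4 (t=29: DEC q by 5): q -10 -> -15
  event 5 (t=34: SET p = 1): q unchanged
  event 6 (t=37: SET r = -18): q unchanged
  event 7 (t=47: DEC q by 8): q -15 -> -23
Final: q = -23

Answer: -23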